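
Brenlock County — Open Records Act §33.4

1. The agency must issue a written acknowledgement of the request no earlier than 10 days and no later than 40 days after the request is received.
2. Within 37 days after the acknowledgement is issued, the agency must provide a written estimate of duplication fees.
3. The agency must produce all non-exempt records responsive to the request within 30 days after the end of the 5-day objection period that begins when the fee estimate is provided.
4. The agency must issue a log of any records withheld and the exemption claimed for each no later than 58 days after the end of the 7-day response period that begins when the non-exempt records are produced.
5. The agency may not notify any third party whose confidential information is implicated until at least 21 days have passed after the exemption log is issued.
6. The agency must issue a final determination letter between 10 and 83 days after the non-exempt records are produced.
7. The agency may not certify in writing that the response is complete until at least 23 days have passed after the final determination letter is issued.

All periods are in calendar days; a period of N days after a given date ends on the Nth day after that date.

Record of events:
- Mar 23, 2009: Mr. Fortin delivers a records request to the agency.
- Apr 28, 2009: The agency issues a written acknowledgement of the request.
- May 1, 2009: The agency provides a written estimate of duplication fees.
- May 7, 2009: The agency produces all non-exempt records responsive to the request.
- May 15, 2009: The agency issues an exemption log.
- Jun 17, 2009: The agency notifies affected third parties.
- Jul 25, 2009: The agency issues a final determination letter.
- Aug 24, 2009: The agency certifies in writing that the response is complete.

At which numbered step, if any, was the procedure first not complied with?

None — every step was satisfied

Step 1 — 10 and 40 days from Mar 23, 2009 (when the request is received) are Apr 2, 2009 and May 2, 2009 respectively; Apr 28, 2009 falls inside that range.
Step 2 — counting 37 days from Apr 28, 2009 (when the acknowledgement is issued) gives a deadline of Jun 4, 2009; May 1, 2009 is within that limit.
Step 3 — counting 30 days from May 6, 2009 (end of the 5-day objection period, which began when the fee estimate is provided on May 1, 2009) gives a deadline of Jun 5, 2009; completed May 7, 2009, before the deadline.
Step 4 — counting 58 days from May 14, 2009 (end of the 7-day response period, which began when the non-exempt records are produced on May 7, 2009) gives a deadline of Jul 11, 2009; done May 15, 2009 — timely.
Step 5 — must wait 21 days from May 15, 2009 (when the exemption log is issued), so not before Jun 5, 2009; done Jun 17, 2009, after the minimum wait.
Step 6 — 10 and 83 days from May 7, 2009 (when the non-exempt records are produced) are May 17, 2009 and Jul 29, 2009 respectively; Jul 25, 2009 falls inside that range.
Step 7 — must wait 23 days from Jul 25, 2009 (when the final determination letter is issued), so not before Aug 17, 2009; done Aug 24, 2009 — permitted.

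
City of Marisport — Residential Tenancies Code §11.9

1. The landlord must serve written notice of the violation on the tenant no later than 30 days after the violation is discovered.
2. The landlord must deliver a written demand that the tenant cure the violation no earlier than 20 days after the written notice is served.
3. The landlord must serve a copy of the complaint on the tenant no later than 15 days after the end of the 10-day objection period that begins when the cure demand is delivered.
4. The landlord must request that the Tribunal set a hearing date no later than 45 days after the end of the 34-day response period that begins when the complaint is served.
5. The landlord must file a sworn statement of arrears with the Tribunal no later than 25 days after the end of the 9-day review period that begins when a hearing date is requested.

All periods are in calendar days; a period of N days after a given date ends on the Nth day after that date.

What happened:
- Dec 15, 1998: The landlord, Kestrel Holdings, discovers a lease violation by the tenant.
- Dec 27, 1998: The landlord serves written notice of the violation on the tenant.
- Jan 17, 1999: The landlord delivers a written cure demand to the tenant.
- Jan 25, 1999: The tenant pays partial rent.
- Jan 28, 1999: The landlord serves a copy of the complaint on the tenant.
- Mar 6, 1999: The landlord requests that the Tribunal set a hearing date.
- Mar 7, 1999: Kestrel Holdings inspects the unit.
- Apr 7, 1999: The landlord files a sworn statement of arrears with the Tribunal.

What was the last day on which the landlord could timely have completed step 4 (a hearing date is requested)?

The complaint is served on Jan 28, 1999; the 34-day response period therefore ends Mar 3, 1999, and step 4 runs from that date. 45 days after Mar 3, 1999 is Apr 17, 1999.

Apr 17, 1999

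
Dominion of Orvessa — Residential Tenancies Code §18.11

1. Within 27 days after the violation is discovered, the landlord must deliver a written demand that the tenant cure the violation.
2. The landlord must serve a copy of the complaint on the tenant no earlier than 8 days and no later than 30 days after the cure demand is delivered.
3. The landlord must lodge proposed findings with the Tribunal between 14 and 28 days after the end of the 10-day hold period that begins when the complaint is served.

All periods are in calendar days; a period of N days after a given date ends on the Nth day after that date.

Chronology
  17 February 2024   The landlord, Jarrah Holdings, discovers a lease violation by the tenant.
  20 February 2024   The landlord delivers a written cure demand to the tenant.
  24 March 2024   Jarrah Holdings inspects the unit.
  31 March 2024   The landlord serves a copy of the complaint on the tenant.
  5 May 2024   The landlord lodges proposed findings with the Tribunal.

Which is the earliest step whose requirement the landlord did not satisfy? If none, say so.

(1) due by 17 February 2024 + 27 days = 15 March 2024; completed 20 February 2024, before the deadline.
(2) the permitted window runs from 20 February 2024 + 8 = 28 February 2024 to 20 February 2024 + 30 = 21 March 2024; 31 March 2024 is 10 days past the end of the window.
No need to go further; step 2 was not satisfied.

Step 2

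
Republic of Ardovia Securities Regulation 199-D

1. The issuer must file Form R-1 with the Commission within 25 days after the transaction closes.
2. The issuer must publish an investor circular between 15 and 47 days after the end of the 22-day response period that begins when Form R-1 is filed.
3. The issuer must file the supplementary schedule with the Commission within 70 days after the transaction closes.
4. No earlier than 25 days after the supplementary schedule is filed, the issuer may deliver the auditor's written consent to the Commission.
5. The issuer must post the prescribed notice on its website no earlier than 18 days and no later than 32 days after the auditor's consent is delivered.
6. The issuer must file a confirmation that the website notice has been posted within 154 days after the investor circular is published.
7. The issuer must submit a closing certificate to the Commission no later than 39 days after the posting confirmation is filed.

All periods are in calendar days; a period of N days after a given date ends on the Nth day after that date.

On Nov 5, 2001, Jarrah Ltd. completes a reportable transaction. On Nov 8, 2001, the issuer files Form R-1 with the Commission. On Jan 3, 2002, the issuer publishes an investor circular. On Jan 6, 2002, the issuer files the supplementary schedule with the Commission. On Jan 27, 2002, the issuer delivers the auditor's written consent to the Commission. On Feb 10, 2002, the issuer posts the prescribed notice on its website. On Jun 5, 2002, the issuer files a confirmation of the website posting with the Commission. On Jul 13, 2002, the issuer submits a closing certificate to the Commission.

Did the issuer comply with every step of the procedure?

No

Step 1: 25 days after Nov 5, 2001 (when the transaction closes) is Nov 30, 2001; done Nov 8, 2001 — timely.
Step 2: the window is 15–47 days after Nov 30, 2001 (end of the 22-day response period, which began when Form R-1 is filed on Nov 8, 2001), so Dec 15, 2001 through Jan 16, 2002; done Jan 3, 2002, which is between those dates.
Step 3: 70 days after Nov 5, 2001 (when the transaction closes) is Jan 14, 2002; completed Jan 6, 2002, before the deadline.
Step 4: the earliest permitted date is 25 days after Jan 6, 2002 (when the supplementary schedule is filed), i.e. Jan 31, 2002; done Jan 27, 2002 — 4 days too early.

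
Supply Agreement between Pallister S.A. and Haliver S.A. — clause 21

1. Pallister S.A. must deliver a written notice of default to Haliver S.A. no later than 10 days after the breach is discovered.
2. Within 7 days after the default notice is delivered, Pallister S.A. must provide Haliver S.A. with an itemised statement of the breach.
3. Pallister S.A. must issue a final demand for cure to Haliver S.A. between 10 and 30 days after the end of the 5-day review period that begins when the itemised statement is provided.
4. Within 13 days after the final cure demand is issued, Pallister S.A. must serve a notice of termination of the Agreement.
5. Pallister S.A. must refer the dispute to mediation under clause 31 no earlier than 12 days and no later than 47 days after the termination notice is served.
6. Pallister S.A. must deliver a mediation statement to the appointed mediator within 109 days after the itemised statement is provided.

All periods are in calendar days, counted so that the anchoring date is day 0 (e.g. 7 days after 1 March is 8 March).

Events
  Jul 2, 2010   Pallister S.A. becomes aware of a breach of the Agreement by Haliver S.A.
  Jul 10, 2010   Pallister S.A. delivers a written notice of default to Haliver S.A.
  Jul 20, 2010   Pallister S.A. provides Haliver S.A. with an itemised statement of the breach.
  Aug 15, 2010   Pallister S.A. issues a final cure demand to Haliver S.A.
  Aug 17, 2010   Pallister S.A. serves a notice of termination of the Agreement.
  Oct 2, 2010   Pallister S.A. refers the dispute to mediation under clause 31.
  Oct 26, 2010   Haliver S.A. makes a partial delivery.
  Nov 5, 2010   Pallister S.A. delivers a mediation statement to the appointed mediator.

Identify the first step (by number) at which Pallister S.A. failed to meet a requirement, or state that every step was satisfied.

Step 2

Step 1 — counting 10 days from Jul 2, 2010 (when the breach is discovered) gives a deadline of Jul 12, 2010; completed Jul 10, 2010, before the deadline.
Step 2 — counting 7 days from Jul 10, 2010 (when the default notice is delivered) gives a deadline of Jul 17, 2010; not done until Jul 20, 2010, 3 days after the deadline.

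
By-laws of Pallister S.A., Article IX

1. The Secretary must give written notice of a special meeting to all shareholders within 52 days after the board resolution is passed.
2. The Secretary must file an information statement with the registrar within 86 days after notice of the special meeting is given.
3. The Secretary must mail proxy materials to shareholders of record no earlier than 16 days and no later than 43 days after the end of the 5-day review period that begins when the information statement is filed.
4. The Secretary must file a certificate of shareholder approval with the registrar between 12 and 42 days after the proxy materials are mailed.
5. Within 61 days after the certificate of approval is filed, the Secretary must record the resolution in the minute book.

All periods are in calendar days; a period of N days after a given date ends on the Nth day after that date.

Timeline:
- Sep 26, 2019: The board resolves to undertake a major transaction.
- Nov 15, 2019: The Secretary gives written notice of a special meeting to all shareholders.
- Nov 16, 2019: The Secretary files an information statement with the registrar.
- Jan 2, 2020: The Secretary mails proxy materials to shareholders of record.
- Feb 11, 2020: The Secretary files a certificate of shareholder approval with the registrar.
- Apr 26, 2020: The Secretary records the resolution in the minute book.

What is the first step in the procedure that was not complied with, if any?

(1) due by Sep 26, 2019 + 52 days = Nov 17, 2019; completed Nov 15, 2019, before the deadline.
(2) due by Nov 15, 2019 + 86 days = Feb 9, 2020; completed Nov 16, 2019, before the deadline.
(3) the permitted window runs from Nov 21, 2019 + 16 = Dec 7, 2019 to Nov 21, 2019 + 43 = Jan 3, 2020; Jan 2, 2020 falls inside that range.
(4) the permitted window runs from Jan 2, 2020 + 12 = Jan 14, 2020 to Jan 2, 2020 + 42 = Feb 13, 2020; Feb 11, 2020 falls inside that range.
(5) due by Feb 11, 2020 + 61 days = Apr 12, 2020; done Apr 26, 2020 — 14 days late.
The procedure was therefore not followed at step 5.

Step 5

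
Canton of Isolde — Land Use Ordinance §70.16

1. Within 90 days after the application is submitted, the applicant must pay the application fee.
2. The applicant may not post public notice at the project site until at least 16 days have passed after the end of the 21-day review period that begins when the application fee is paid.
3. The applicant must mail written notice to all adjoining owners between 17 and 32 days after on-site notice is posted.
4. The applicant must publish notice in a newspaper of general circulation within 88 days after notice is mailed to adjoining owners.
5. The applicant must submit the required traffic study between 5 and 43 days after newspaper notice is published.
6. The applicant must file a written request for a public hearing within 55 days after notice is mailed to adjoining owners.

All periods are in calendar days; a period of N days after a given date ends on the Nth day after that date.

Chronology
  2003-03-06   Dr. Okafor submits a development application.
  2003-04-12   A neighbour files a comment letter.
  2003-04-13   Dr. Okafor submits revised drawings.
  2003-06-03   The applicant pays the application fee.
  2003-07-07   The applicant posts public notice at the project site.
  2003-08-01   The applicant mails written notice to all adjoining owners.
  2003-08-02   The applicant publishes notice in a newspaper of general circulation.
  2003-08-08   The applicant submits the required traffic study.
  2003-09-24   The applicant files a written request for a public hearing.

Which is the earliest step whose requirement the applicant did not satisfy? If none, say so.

Step 2

(1) due by 2003-03-06 + 90 days = 2003-06-04; completed 2003-06-03, before the deadline.
(2) permitted from 2003-06-24 + 16 days = 2003-07-10 onward; acted on 2003-07-07, 3 days prematurely.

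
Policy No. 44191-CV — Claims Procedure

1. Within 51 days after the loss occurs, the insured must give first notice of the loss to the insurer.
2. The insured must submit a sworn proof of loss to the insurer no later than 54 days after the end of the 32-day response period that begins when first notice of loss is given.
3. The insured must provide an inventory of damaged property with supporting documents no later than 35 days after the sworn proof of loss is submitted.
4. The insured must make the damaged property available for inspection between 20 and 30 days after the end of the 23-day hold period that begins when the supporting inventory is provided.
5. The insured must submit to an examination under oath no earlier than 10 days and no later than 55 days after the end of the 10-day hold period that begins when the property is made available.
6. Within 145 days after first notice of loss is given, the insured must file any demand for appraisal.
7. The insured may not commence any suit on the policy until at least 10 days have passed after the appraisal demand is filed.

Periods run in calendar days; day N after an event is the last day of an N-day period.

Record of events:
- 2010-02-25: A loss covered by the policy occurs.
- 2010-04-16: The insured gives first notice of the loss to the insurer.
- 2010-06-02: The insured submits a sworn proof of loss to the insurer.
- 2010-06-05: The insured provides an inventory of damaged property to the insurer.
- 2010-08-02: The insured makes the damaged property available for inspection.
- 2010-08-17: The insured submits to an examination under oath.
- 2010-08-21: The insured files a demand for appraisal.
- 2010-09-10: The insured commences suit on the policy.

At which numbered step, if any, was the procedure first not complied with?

Step 4

Step 1: 51 days after 2010-02-25 (when the loss occurs) is 2010-04-17; completed 2010-04-16, before the deadline.
Step 2: 54 days after 2010-05-18 (end of the 32-day response period, which began when first notice of loss is given on 2010-04-16) is 2010-07-11; 2010-06-02 is within that limit.
Step 3: 35 days after 2010-06-02 (when the sworn proof of loss is submitted) is 2010-07-07; completed 2010-06-05, before the deadline.
Step 4: the window is 20–30 days after 2010-06-28 (end of the 23-day hold period, which began when the supporting inventory is provided on 2010-06-05), so 2010-07-18 through 2010-07-28; done 2010-08-02 — 5 days after the window closed.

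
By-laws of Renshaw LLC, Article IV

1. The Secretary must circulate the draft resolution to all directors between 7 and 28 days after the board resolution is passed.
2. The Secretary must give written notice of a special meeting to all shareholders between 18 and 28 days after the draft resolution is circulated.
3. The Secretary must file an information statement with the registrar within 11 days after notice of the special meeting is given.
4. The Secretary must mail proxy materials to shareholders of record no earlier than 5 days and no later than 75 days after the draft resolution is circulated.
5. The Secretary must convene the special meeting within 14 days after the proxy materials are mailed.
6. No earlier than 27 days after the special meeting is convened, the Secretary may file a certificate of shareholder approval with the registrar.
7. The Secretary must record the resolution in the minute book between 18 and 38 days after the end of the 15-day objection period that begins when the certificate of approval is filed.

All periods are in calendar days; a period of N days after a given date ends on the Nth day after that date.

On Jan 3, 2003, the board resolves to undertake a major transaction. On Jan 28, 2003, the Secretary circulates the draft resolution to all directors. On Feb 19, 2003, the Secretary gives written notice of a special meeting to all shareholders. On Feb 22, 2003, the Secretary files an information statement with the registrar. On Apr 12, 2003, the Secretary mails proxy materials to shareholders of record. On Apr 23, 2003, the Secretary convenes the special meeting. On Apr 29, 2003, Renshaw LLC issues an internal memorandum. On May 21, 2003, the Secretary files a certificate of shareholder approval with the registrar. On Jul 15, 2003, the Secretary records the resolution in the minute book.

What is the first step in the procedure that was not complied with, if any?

Step 1 — 7 and 28 days from Jan 3, 2003 (when the board resolution is passed) are Jan 10, 2003 and Jan 31, 2003 respectively; Jan 28, 2003 falls inside that range.
Step 2 — 18 and 28 days from Jan 28, 2003 (when the draft resolution is circulated) are Feb 15, 2003 and Feb 25, 2003 respectively; done Feb 19, 2003, which is between those dates.
Step 3 — counting 11 days from Feb 19, 2003 (when notice of the special meeting is given) gives a deadline of Mar 2, 2003; Feb 22, 2003 is within that limit.
Step 4 — 5 and 75 days from Jan 28, 2003 (when the draft resolution is circulated) are Feb 2, 2003 and Apr 13, 2003 respectively; done Apr 12, 2003, which is between those dates.
Step 5 — counting 14 days from Apr 12, 2003 (when the proxy materials are mailed) gives a deadline of Apr 26, 2003; Apr 23, 2003 is within that limit.
Step 6 — must wait 27 days from Apr 23, 2003 (when the special meeting is convened), so not before May 20, 2003; May 21, 2003 is on or after that date.
Step 7 — 18 and 38 days from Jun 5, 2003 (end of the 15-day objection period, which began when the certificate of approval is filed on May 21, 2003) are Jun 23, 2003 and Jul 13, 2003 respectively; done Jul 15, 2003 — 2 days after the window closed.
That is the first point of non-compliance.

Step 7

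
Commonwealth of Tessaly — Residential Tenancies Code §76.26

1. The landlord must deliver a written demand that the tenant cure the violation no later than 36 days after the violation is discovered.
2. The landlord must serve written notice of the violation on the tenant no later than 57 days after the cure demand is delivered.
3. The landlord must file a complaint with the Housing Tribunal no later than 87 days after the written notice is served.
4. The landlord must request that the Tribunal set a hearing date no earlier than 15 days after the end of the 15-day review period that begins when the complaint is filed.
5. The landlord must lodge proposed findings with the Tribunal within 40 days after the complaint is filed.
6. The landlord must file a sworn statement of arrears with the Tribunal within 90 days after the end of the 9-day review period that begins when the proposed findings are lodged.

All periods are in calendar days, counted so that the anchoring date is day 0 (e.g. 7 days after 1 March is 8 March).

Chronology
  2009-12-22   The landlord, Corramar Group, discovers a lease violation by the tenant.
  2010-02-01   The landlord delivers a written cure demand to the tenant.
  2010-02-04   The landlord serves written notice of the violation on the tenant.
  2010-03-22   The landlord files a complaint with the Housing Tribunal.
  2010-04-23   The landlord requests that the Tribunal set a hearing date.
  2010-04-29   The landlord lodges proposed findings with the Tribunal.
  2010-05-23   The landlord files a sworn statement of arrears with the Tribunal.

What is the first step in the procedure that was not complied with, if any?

Step 1: 36 days after 2009-12-22 (when the violation is discovered) is 2010-01-27; not done until 2010-02-01, 5 days after the deadline.

Step 1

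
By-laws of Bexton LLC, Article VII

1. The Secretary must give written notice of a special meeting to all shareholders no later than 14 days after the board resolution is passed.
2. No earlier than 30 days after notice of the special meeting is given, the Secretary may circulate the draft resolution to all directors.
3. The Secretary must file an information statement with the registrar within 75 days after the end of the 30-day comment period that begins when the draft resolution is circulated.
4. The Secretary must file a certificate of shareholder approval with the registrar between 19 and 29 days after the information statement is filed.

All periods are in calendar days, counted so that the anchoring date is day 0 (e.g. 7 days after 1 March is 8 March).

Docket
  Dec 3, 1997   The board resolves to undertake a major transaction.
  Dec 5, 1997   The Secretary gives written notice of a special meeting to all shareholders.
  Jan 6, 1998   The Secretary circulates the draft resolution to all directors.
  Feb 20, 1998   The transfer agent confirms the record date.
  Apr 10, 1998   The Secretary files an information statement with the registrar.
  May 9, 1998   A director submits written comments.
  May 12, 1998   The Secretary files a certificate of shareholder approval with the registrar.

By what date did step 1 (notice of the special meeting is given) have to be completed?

Step 1 runs from Dec 3, 1997, when the board resolution is passed. 14 days after Dec 3, 1997 is Dec 17, 1997.

Dec 17, 1997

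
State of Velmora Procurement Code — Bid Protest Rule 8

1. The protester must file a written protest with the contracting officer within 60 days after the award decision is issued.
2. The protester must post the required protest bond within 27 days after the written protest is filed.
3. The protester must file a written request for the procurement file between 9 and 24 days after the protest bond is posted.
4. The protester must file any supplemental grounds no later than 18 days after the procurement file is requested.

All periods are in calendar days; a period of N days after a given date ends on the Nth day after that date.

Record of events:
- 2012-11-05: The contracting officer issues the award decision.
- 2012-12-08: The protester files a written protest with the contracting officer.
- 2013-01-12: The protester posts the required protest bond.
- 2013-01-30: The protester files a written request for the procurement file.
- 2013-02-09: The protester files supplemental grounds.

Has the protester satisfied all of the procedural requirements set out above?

Step 1: 60 days after 2012-11-05 (when the award decision is issued) is 2013-01-04; completed 2012-12-08, before the deadline.
Step 2: 27 days after 2012-12-08 (when the written protest is filed) is 2013-01-04; not done until 2013-01-12, 8 days after the deadline.

No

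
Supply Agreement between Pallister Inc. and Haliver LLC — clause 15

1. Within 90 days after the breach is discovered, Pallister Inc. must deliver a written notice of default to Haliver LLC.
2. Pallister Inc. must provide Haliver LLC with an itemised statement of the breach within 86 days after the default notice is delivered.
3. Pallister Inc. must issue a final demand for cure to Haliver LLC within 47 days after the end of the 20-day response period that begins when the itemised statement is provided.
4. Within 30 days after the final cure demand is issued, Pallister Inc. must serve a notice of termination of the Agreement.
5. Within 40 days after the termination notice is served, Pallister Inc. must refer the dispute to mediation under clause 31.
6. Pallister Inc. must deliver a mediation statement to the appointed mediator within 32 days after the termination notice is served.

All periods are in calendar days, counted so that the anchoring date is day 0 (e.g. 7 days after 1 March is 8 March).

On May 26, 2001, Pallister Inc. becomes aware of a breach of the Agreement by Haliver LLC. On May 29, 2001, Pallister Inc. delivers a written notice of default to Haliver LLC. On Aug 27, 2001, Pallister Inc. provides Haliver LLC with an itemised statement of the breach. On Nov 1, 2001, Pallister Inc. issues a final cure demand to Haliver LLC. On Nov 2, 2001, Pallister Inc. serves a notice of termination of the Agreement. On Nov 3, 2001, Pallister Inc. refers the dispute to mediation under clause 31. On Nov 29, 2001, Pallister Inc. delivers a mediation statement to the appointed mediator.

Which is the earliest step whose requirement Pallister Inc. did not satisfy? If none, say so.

Step 2

Step 1 — counting 90 days from May 26, 2001 (when the breach is discovered) gives a deadline of Aug 24, 2001; May 29, 2001 is within that limit.
Step 2 — counting 86 days from May 29, 2001 (when the default notice is delivered) gives a deadline of Aug 23, 2001; not done until Aug 27, 2001, 4 days after the deadline.
No need to go further; step 2 was not satisfied.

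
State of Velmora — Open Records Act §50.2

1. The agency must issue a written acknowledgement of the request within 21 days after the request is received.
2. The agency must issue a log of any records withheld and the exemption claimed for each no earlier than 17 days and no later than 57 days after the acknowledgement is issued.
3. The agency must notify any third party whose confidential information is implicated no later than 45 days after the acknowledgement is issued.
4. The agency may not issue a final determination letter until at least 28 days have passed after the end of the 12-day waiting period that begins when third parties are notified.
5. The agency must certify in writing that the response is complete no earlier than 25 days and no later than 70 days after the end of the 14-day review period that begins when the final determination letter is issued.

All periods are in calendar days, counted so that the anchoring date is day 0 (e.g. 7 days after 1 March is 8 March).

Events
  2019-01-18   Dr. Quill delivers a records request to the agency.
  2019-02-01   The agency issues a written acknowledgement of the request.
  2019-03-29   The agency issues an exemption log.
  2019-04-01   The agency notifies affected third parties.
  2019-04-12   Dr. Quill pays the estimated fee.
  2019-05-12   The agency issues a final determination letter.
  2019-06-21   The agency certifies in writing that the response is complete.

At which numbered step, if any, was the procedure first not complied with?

Step 3

Step 1 — counting 21 days from 2019-01-18 (when the request is received) gives a deadline of 2019-02-08; 2019-02-01 is within that limit.
Step 2 — 17 and 57 days from 2019-02-01 (when the acknowledgement is issued) are 2019-02-18 and 2019-03-30 respectively; done 2019-03-29 — within the window.
Step 3 — counting 45 days from 2019-02-01 (when the acknowledgement is issued) gives a deadline of 2019-03-18; not done until 2019-04-01, 14 days after the deadline.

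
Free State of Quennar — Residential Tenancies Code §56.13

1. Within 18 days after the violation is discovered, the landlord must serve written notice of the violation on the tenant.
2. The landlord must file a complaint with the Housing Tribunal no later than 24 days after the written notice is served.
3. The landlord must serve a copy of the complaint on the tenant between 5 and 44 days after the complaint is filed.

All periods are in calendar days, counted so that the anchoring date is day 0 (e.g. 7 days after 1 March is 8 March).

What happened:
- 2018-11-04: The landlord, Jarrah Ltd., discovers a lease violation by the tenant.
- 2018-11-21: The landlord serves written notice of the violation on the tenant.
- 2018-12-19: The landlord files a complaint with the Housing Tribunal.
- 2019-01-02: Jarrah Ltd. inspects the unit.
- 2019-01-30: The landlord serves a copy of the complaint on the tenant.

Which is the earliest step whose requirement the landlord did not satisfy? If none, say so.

Step 2

Step 1: 18 days after 2018-11-04 (when the violation is discovered) is 2018-11-22; completed 2018-11-21, before the deadline.
Step 2: 24 days after 2018-11-21 (when the written notice is served) is 2018-12-15; 2018-12-19 misses that deadline by 4 days.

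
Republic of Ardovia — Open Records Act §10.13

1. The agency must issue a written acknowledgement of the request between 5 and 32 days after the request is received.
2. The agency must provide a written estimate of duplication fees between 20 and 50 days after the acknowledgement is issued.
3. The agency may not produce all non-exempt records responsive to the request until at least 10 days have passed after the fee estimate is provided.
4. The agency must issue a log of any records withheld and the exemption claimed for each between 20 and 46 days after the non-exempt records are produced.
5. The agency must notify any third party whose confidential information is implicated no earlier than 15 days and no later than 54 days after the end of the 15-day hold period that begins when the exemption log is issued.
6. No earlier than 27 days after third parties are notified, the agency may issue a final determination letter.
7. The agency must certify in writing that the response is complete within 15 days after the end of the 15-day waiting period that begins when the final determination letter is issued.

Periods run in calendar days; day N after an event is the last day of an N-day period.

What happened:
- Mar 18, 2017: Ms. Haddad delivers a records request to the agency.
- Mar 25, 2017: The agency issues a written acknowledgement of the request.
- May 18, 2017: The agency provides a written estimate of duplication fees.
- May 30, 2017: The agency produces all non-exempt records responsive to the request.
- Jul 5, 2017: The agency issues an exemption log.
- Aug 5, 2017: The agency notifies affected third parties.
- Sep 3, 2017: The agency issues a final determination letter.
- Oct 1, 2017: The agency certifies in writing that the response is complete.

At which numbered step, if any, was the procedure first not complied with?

Step 2

Step 1 — 5 and 32 days from Mar 18, 2017 (when the request is received) are Mar 23, 2017 and Apr 19, 2017 respectively; done Mar 25, 2017, which is between those dates.
Step 2 — 20 and 50 days from Mar 25, 2017 (when the acknowledgement is issued) are Apr 14, 2017 and May 14, 2017 respectively; done May 18, 2017 — 4 days after the window closed.
Later steps need not be reached.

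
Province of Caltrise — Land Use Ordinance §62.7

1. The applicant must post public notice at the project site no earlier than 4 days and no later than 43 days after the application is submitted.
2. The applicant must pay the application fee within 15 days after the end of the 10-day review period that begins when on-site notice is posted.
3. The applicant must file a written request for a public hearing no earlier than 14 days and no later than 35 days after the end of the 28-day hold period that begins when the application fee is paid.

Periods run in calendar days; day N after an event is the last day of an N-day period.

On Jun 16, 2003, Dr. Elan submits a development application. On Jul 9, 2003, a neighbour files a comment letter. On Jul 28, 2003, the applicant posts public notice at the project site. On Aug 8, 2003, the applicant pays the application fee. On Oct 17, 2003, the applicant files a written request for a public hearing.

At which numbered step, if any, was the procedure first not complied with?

(1) the permitted window runs from Jun 16, 2003 + 4 = Jun 20, 2003 to Jun 16, 2003 + 43 = Jul 29, 2003; Jul 28, 2003 falls inside that range.
(2) due by Aug 7, 2003 + 15 days = Aug 22, 2003; done Aug 8, 2003 — timely.
(3) the permitted window runs from Sep 5, 2003 + 14 = Sep 19, 2003 to Sep 5, 2003 + 35 = Oct 10, 2003; done Oct 17, 2003 — 7 days after the window closed.

Step 3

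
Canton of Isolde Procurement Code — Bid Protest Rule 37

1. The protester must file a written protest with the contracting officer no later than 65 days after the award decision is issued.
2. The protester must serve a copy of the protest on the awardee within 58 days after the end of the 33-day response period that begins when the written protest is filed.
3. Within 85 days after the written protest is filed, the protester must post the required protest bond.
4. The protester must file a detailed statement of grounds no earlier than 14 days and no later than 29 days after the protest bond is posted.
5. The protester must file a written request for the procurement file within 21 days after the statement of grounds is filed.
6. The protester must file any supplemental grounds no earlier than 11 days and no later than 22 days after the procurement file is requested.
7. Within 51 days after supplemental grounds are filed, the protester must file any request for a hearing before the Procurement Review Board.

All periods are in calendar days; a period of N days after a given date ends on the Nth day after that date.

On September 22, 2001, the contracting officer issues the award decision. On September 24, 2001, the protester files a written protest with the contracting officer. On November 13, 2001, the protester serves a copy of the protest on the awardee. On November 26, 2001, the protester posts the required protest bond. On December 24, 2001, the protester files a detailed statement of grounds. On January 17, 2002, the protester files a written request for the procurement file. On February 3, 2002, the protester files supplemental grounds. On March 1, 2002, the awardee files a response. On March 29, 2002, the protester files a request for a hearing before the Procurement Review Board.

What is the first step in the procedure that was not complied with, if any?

(1) due by September 22, 2001 + 65 days = November 26, 2001; September 24, 2001 is within that limit.
(2) due by October 27, 2001 + 58 days = December 24, 2001; November 13, 2001 is within that limit.
(3) due by September 24, 2001 + 85 days = December 18, 2001; done November 26, 2001 — timely.
(4) the permitted window runs from November 26, 2001 + 14 = December 10, 2001 to November 26, 2001 + 29 = December 25, 2001; December 24, 2001 falls inside that range.
(5) due by December 24, 2001 + 21 days = January 14, 2002; done January 17, 2002 — 3 days late.
Later steps need not be reached.

Step 5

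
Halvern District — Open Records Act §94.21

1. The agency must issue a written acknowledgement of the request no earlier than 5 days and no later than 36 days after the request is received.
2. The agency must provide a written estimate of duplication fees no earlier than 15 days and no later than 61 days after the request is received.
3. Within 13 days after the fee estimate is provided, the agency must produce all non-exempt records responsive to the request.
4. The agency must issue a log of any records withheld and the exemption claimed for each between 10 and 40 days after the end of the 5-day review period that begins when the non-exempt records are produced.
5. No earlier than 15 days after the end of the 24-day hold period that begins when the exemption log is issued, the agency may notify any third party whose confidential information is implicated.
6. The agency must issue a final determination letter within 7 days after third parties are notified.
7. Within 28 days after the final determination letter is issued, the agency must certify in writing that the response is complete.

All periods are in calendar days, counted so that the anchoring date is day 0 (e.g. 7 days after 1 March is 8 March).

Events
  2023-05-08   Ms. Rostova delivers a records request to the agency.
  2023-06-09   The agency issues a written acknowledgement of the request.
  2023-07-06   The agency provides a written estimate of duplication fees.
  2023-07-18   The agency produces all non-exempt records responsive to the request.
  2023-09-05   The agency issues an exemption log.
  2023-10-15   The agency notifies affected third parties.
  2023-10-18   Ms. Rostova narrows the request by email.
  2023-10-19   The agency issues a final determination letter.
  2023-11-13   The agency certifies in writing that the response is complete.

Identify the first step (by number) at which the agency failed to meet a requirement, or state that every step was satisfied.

Step 4

Step 1: the window is 5–36 days after 2023-05-08 (when the request is received), so 2023-05-13 through 2023-06-13; done 2023-06-09 — within the window.
Step 2: the window is 15–61 days after 2023-05-08 (when the request is received), so 2023-05-23 through 2023-07-08; done 2023-07-06 — within the window.
Step 3: 13 days after 2023-07-06 (when the fee estimate is provided) is 2023-07-19; 2023-07-18 is within that limit.
Step 4: the window is 10–40 days after 2023-07-23 (end of the 5-day review period, which began when the non-exempt records are produced on 2023-07-18), so 2023-08-02 through 2023-09-01; 2023-09-05 is 4 days past the end of the window.
The analysis stops there.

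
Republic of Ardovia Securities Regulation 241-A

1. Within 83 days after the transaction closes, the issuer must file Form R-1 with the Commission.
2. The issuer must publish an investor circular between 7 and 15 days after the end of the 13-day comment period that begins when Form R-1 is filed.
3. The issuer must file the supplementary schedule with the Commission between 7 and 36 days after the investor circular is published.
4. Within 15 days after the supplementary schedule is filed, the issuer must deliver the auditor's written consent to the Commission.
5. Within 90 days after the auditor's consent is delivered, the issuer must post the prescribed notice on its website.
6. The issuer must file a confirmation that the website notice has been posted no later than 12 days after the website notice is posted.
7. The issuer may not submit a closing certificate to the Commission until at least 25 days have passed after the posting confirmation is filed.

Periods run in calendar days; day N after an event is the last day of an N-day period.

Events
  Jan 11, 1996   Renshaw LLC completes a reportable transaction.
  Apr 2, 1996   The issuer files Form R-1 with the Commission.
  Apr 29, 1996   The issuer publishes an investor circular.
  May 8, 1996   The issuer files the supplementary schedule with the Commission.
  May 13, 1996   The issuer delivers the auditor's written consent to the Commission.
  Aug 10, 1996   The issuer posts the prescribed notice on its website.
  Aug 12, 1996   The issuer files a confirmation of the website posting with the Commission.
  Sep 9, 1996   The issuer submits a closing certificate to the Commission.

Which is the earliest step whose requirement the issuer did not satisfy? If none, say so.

(1) due by Jan 11, 1996 + 83 days = Apr 3, 1996; Apr 2, 1996 is within that limit.
(2) the permitted window runs from Apr 15, 1996 + 7 = Apr 22, 1996 to Apr 15, 1996 + 15 = Apr 30, 1996; Apr 29, 1996 falls inside that range.
(3) the permitted window runs from Apr 29, 1996 + 7 = May 6, 1996 to Apr 29, 1996 + 36 = Jun 4, 1996; done May 8, 1996, which is between those dates.
(4) due by May 8, 1996 + 15 days = May 23, 1996; done May 13, 1996 — timely.
(5) due by May 13, 1996 + 90 days = Aug 11, 1996; done Aug 10, 1996 — timely.
(6) due by Aug 10, 1996 + 12 days = Aug 22, 1996; done Aug 12, 1996 — timely.
(7) permitted from Aug 12, 1996 + 25 days = Sep 6, 1996 onward; done Sep 9, 1996 — permitted.

None — every step was satisfied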